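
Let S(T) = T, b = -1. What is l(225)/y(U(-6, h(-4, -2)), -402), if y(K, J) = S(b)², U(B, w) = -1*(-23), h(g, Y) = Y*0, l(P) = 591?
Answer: 591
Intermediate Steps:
h(g, Y) = 0
U(B, w) = 23
y(K, J) = 1 (y(K, J) = (-1)² = 1)
l(225)/y(U(-6, h(-4, -2)), -402) = 591/1 = 591*1 = 591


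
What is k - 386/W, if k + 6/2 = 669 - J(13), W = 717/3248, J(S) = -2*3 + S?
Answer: -781225/717 ≈ -1089.6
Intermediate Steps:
J(S) = -6 + S
W = 717/3248 (W = 717*(1/3248) = 717/3248 ≈ 0.22075)
k = 659 (k = -3 + (669 - (-6 + 13)) = -3 + (669 - 1*7) = -3 + (669 - 7) = -3 + 662 = 659)
k - 386/W = 659 - 386/717/3248 = 659 - 386*3248/717 = 659 - 1253728/717 = -781225/717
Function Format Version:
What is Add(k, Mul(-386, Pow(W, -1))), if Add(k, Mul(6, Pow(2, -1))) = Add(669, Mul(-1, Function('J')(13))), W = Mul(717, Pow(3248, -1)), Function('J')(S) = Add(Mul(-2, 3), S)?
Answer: Rational(-781225, 717) ≈ -1089.6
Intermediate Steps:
Function('J')(S) = Add(-6, S)
W = Rational(717, 3248) (W = Mul(717, Rational(1, 3248)) = Rational(717, 3248) ≈ 0.22075)
k = 659 (k = Add(-3, Add(669, Mul(-1, Add(-6, 13)))) = Add(-3, Add(669, Mul(-1, 7))) = Add(-3, Add(669, -7)) = Add(-3, 662) = 659)
Add(k, Mul(-386, Pow(W, -1))) = Add(659, Mul(-386, Pow(Rational(717, 3248), -1))) = Add(659, Mul(-386, Rational(3248, 717))) = Add(659, Rational(-1253728, 717)) = Rational(-781225, 717)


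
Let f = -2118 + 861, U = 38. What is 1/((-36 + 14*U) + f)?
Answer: -1/761 ≈ -0.0013141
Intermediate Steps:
f = -1257
1/((-36 + 14*U) + f) = 1/((-36 + 14*38) - 1257) = 1/((-36 + 532) - 1257) = 1/(496 - 1257) = 1/(-761) = -1/761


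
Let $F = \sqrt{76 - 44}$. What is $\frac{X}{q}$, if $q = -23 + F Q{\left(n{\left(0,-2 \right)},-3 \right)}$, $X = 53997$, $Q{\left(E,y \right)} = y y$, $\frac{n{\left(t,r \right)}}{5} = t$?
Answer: $\frac{1241931}{2063} + \frac{1943892 \sqrt{2}}{2063} \approx 1934.6$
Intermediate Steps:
$n{\left(t,r \right)} = 5 t$
$Q{\left(E,y \right)} = y^{2}$
$F = 4 \sqrt{2}$ ($F = \sqrt{32} = 4 \sqrt{2} \approx 5.6569$)
$q = -23 + 36 \sqrt{2}$ ($q = -23 + 4 \sqrt{2} \left(-3\right)^{2} = -23 + 4 \sqrt{2} \cdot 9 = -23 + 36 \sqrt{2} \approx 27.912$)
$\frac{X}{q} = \frac{53997}{-23 + 36 \sqrt{2}}$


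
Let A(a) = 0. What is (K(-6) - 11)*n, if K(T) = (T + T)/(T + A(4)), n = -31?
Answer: 279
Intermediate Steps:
K(T) = 2 (K(T) = (T + T)/(T + 0) = (2*T)/T = 2)
(K(-6) - 11)*n = (2 - 11)*(-31) = -9*(-31) = 279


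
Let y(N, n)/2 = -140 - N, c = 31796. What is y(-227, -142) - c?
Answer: -31622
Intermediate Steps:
y(N, n) = -280 - 2*N (y(N, n) = 2*(-140 - N) = -280 - 2*N)
y(-227, -142) - c = (-280 - 2*(-227)) - 1*31796 = (-280 + 454) - 31796 = 174 - 31796 = -31622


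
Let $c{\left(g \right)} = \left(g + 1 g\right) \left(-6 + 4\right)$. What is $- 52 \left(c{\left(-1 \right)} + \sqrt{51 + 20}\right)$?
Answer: $-208 - 52 \sqrt{71} \approx -646.16$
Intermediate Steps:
$c{\left(g \right)} = - 4 g$ ($c{\left(g \right)} = \left(g + g\right) \left(-2\right) = 2 g \left(-2\right) = - 4 g$)
$- 52 \left(c{\left(-1 \right)} + \sqrt{51 + 20}\right) = - 52 \left(\left(-4\right) \left(-1\right) + \sqrt{51 + 20}\right) = - 52 \left(4 + \sqrt{71}\right) = -208 - 52 \sqrt{71}$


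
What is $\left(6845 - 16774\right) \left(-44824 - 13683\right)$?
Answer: $580916003$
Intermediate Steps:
$\left(6845 - 16774\right) \left(-44824 - 13683\right) = \left(-9929\right) \left(-58507\right) = 580916003$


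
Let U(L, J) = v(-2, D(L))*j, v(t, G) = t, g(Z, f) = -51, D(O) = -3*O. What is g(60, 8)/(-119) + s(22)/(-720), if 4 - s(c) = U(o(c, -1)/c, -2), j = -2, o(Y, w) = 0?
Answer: 3/7 ≈ 0.42857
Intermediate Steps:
U(L, J) = 4 (U(L, J) = -2*(-2) = 4)
s(c) = 0 (s(c) = 4 - 1*4 = 4 - 4 = 0)
g(60, 8)/(-119) + s(22)/(-720) = -51/(-119) + 0/(-720) = -51*(-1/119) + 0*(-1/720) = 3/7 + 0 = 3/7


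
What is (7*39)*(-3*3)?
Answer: -2457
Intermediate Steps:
(7*39)*(-3*3) = 273*(-9) = -2457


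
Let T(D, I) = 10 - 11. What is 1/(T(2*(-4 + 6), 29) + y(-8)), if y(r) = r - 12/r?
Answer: -2/15 ≈ -0.13333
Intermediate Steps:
T(D, I) = -1
y(r) = r - 12/r
1/(T(2*(-4 + 6), 29) + y(-8)) = 1/(-1 + (-8 - 12/(-8))) = 1/(-1 + (-8 - 12*(-1/8))) = 1/(-1 + (-8 + 3/2)) = 1/(-1 - 13/2) = 1/(-15/2) = -2/15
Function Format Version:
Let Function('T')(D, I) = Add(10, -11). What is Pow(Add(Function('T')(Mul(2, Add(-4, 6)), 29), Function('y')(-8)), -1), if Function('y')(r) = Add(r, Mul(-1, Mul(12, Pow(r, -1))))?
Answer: Rational(-2, 15) ≈ -0.13333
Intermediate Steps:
Function('T')(D, I) = -1
Function('y')(r) = Add(r, Mul(-12, Pow(r, -1)))
Pow(Add(Function('T')(Mul(2, Add(-4, 6)), 29), Function('y')(-8)), -1) = Pow(Add(-1, Add(-8, Mul(-12, Pow(-8, -1)))), -1) = Pow(Add(-1, Add(-8, Mul(-12, Rational(-1, 8)))), -1) = Pow(Add(-1, Add(-8, Rational(3, 2))), -1) = Pow(Add(-1, Rational(-13, 2)), -1) = Pow(Rational(-15, 2), -1) = Rational(-2, 15)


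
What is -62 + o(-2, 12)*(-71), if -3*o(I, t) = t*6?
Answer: 1642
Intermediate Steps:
o(I, t) = -2*t (o(I, t) = -t*6/3 = -2*t)
-62 + o(-2, 12)*(-71) = -62 - 2*12*(-71) = -62 - 24*(-71) = -62 + 1704 = 1642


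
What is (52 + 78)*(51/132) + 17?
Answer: 1479/22 ≈ 67.227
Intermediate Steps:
(52 + 78)*(51/132) + 17 = 130*(51*(1/132)) + 17 = 130*(17/44) + 17 = 1105/22 + 17 = 1479/22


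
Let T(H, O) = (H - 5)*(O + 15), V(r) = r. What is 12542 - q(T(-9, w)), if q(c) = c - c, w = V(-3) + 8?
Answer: 12542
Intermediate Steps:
w = 5 (w = -3 + 8 = 5)
T(H, O) = (-5 + H)*(15 + O)
q(c) = 0
12542 - q(T(-9, w)) = 12542 - 1*0 = 12542 + 0 = 12542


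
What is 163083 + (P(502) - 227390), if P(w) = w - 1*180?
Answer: -63985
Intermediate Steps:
P(w) = -180 + w (P(w) = w - 180 = -180 + w)
163083 + (P(502) - 227390) = 163083 + ((-180 + 502) - 227390) = 163083 + (322 - 227390) = 163083 - 227068 = -63985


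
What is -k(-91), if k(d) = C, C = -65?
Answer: 65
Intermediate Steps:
k(d) = -65
-k(-91) = -1*(-65) = 65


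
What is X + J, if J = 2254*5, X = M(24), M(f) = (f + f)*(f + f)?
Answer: 13574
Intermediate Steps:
M(f) = 4*f² (M(f) = (2*f)*(2*f) = 4*f²)
X = 2304 (X = 4*24² = 4*576 = 2304)
J = 11270
X + J = 2304 + 11270 = 13574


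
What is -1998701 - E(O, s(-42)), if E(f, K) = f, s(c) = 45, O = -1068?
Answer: -1997633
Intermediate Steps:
-1998701 - E(O, s(-42)) = -1998701 - 1*(-1068) = -1998701 + 1068 = -1997633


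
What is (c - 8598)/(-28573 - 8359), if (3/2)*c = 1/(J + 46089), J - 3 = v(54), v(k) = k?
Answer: 595144961/2556396108 ≈ 0.23281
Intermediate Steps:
J = 57 (J = 3 + 54 = 57)
c = 1/69219 (c = 2/(3*(57 + 46089)) = (⅔)/46146 = (⅔)*(1/46146) = 1/69219 ≈ 1.4447e-5)
(c - 8598)/(-28573 - 8359) = (1/69219 - 8598)/(-28573 - 8359) = -595144961/69219/(-36932) = -595144961/69219*(-1/36932) = 595144961/2556396108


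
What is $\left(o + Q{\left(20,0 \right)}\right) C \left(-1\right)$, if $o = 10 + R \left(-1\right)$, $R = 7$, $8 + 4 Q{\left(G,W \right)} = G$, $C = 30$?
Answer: $-180$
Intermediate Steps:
$Q{\left(G,W \right)} = -2 + \frac{G}{4}$
$o = 3$ ($o = 10 + 7 \left(-1\right) = 10 - 7 = 3$)
$\left(o + Q{\left(20,0 \right)}\right) C \left(-1\right) = \left(3 + \left(-2 + \frac{1}{4} \cdot 20\right)\right) 30 \left(-1\right) = \left(3 + \left(-2 + 5\right)\right) \left(-30\right) = \left(3 + 3\right) \left(-30\right) = 6 \left(-30\right) = -180$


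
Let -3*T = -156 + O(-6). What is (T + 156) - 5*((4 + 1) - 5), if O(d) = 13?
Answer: 611/3 ≈ 203.67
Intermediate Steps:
T = 143/3 (T = -(-156 + 13)/3 = -⅓*(-143) = 143/3 ≈ 47.667)
(T + 156) - 5*((4 + 1) - 5) = (143/3 + 156) - 5*((4 + 1) - 5) = 611/3 - 5*(5 - 5) = 611/3 - 5*0 = 611/3 + 0 = 611/3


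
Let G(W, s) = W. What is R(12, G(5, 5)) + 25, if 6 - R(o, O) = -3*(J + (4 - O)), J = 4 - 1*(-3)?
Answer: 49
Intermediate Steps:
J = 7 (J = 4 + 3 = 7)
R(o, O) = 39 - 3*O (R(o, O) = 6 - (-3)*(7 + (4 - O)) = 6 - (-3)*(11 - O) = 6 - (-33 + 3*O) = 6 + (33 - 3*O) = 39 - 3*O)
R(12, G(5, 5)) + 25 = (39 - 3*5) + 25 = (39 - 15) + 25 = 24 + 25 = 49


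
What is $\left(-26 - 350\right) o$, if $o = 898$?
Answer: $-337648$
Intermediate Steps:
$\left(-26 - 350\right) o = \left(-26 - 350\right) 898 = \left(-376\right) 898 = -337648$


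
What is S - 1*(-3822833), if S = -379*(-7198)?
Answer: 6550875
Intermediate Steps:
S = 2728042
S - 1*(-3822833) = 2728042 - 1*(-3822833) = 2728042 + 3822833 = 6550875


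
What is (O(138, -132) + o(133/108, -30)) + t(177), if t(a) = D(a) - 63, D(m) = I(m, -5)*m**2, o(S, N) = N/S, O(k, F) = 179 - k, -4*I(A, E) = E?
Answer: 20809121/532 ≈ 39115.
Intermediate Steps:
I(A, E) = -E/4
D(m) = 5*m**2/4 (D(m) = (-1/4*(-5))*m**2 = 5*m**2/4)
t(a) = -63 + 5*a**2/4 (t(a) = 5*a**2/4 - 63 = -63 + 5*a**2/4)
(O(138, -132) + o(133/108, -30)) + t(177) = ((179 - 1*138) - 30/(133/108)) + (-63 + (5/4)*177**2) = ((179 - 138) - 30/(133*(1/108))) + (-63 + (5/4)*31329) = (41 - 30/133/108) + (-63 + 156645/4) = (41 - 30*108/133) + 156393/4 = (41 - 3240/133) + 156393/4 = 2213/133 + 156393/4 = 20809121/532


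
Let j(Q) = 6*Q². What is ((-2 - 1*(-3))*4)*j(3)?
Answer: 216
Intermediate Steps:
((-2 - 1*(-3))*4)*j(3) = ((-2 - 1*(-3))*4)*(6*3²) = ((-2 + 3)*4)*(6*9) = (1*4)*54 = 4*54 = 216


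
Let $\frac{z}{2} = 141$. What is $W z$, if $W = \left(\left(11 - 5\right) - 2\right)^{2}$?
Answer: $4512$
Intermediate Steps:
$z = 282$ ($z = 2 \cdot 141 = 282$)
$W = 16$ ($W = \left(\left(11 - 5\right) - 2\right)^{2} = \left(6 - 2\right)^{2} = 4^{2} = 16$)
$W z = 16 \cdot 282 = 4512$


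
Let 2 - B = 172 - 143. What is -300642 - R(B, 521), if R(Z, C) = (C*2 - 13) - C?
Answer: -301150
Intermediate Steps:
B = -27 (B = 2 - (172 - 143) = 2 - 1*29 = 2 - 29 = -27)
R(Z, C) = -13 + C (R(Z, C) = (2*C - 13) - C = (-13 + 2*C) - C = -13 + C)
-300642 - R(B, 521) = -300642 - (-13 + 521) = -300642 - 1*508 = -300642 - 508 = -301150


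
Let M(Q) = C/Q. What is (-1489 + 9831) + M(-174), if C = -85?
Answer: 1451593/174 ≈ 8342.5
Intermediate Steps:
M(Q) = -85/Q
(-1489 + 9831) + M(-174) = (-1489 + 9831) - 85/(-174) = 8342 - 85*(-1/174) = 8342 + 85/174 = 1451593/174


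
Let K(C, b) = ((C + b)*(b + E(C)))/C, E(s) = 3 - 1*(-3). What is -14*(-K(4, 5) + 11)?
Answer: 385/2 ≈ 192.50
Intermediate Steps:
E(s) = 6 (E(s) = 3 + 3 = 6)
K(C, b) = (6 + b)*(C + b)/C (K(C, b) = ((C + b)*(b + 6))/C = ((C + b)*(6 + b))/C = ((6 + b)*(C + b))/C = (6 + b)*(C + b)/C)
-14*(-K(4, 5) + 11) = -14*(-(5**2 + 6*5 + 4*(6 + 5))/4 + 11) = -14*(-(25 + 30 + 4*11)/4 + 11) = -14*(-(25 + 30 + 44)/4 + 11) = -14*(-99/4 + 11) = -14*(-55/4) = 385/2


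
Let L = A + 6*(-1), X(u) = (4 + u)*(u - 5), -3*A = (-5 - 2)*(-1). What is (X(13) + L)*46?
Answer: 17618/3 ≈ 5872.7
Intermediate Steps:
A = -7/3 (A = -(-5 - 2)*(-1)/3 = -(-7)*(-1)/3 = -1/3*7 = -7/3 ≈ -2.3333)
X(u) = (-5 + u)*(4 + u) (X(u) = (4 + u)*(-5 + u) = (-5 + u)*(4 + u))
L = -25/3 (L = -7/3 + 6*(-1) = -7/3 - 6 = -25/3 ≈ -8.3333)
(X(13) + L)*46 = ((-20 + 13**2 - 1*13) - 25/3)*46 = ((-20 + 169 - 13) - 25/3)*46 = (136 - 25/3)*46 = (383/3)*46 = 17618/3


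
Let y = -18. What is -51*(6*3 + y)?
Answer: 0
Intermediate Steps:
-51*(6*3 + y) = -51*(6*3 - 18) = -51*(18 - 18) = -51*0 = 0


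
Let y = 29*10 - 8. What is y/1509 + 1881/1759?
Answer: 1111489/884777 ≈ 1.2562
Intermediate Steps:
y = 282 (y = 290 - 8 = 282)
y/1509 + 1881/1759 = 282/1509 + 1881/1759 = 282*(1/1509) + 1881*(1/1759) = 94/503 + 1881/1759 = 1111489/884777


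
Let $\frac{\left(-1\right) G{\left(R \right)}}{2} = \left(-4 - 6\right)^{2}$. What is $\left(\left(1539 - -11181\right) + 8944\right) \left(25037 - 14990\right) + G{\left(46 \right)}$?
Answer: $217658008$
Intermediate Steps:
$G{\left(R \right)} = -200$ ($G{\left(R \right)} = - 2 \left(-4 - 6\right)^{2} = - 2 \left(-10\right)^{2} = \left(-2\right) 100 = -200$)
$\left(\left(1539 - -11181\right) + 8944\right) \left(25037 - 14990\right) + G{\left(46 \right)} = \left(\left(1539 - -11181\right) + 8944\right) \left(25037 - 14990\right) - 200 = \left(\left(1539 + 11181\right) + 8944\right) 10047 - 200 = \left(12720 + 8944\right) 10047 - 200 = 21664 \cdot 10047 - 200 = 217658208 - 200 = 217658008$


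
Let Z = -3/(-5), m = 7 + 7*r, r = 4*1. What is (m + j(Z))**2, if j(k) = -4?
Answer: 961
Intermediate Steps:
r = 4
m = 35 (m = 7 + 7*4 = 7 + 28 = 35)
Z = 3/5 (Z = -3*(-1/5) = 3/5 ≈ 0.60000)
(m + j(Z))**2 = (35 - 4)**2 = 31**2 = 961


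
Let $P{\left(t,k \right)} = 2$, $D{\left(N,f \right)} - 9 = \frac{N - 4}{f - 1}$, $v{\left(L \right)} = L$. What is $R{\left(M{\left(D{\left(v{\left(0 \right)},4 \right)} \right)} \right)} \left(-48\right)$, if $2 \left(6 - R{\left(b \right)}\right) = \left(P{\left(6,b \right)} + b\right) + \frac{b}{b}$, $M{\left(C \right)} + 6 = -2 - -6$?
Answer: $-264$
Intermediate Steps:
$D{\left(N,f \right)} = 9 + \frac{-4 + N}{-1 + f}$ ($D{\left(N,f \right)} = 9 + \frac{N - 4}{f - 1} = 9 + \frac{-4 + N}{-1 + f}$)
$M{\left(C \right)} = -2$ ($M{\left(C \right)} = -6 - -4 = -6 + \left(-2 + 6\right) = -6 + 4 = -2$)
$R{\left(b \right)} = \frac{9}{2} - \frac{b}{2}$ ($R{\left(b \right)} = 6 - \frac{\left(2 + b\right) + \frac{b}{b}}{2} = 6 - \frac{\left(2 + b\right) + 1}{2} = 6 - \frac{3 + b}{2} = 6 - \left(\frac{3}{2} + \frac{b}{2}\right) = \frac{9}{2} - \frac{b}{2}$)
$R{\left(M{\left(D{\left(v{\left(0 \right)},4 \right)} \right)} \right)} \left(-48\right) = \left(\frac{9}{2} - -1\right) \left(-48\right) = \left(\frac{9}{2} + 1\right) \left(-48\right) = \frac{11}{2} \left(-48\right) = -264$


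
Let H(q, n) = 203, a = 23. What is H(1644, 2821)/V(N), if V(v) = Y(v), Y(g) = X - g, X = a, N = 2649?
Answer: -203/2626 ≈ -0.077304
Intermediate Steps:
X = 23
Y(g) = 23 - g
V(v) = 23 - v
H(1644, 2821)/V(N) = 203/(23 - 1*2649) = 203/(23 - 2649) = 203/(-2626) = 203*(-1/2626) = -203/2626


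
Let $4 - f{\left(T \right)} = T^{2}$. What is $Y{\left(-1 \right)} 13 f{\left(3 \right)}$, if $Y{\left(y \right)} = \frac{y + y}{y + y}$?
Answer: $-65$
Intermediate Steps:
$f{\left(T \right)} = 4 - T^{2}$
$Y{\left(y \right)} = 1$ ($Y{\left(y \right)} = \frac{2 y}{2 y} = 2 y \frac{1}{2 y} = 1$)
$Y{\left(-1 \right)} 13 f{\left(3 \right)} = 1 \cdot 13 \left(4 - 3^{2}\right) = 13 \left(4 - 9\right) = 13 \left(-5\right) = -65$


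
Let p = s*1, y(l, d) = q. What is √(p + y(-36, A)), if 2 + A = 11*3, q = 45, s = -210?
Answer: I*√165 ≈ 12.845*I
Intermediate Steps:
A = 31 (A = -2 + 11*3 = -2 + 33 = 31)
y(l, d) = 45
p = -210 (p = -210*1 = -210)
√(p + y(-36, A)) = √(-210 + 45) = √(-165) = I*√165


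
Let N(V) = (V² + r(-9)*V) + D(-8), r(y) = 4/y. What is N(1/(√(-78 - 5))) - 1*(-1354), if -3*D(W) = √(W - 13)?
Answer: 112381/83 - I*√21/3 + 4*I*√83/747 ≈ 1354.0 - 1.4787*I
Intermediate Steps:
D(W) = -√(-13 + W)/3 (D(W) = -√(W - 13)/3 = -√(-13 + W)/3)
N(V) = V² - 4*V/9 - I*√21/3 (N(V) = (V² + (4/(-9))*V) - √(-13 - 8)/3 = (V² + (4*(-⅑))*V) - I*√21/3 = (V² - 4*V/9) - I*√21/3 = V² - 4*V/9 - I*√21/3)
N(1/(√(-78 - 5))) - 1*(-1354) = ((1/(√(-78 - 5)))² - 4/(9*√(-78 - 5)) - I*√21/3) - 1*(-1354) = ((1/(√(-83)))² - 4*(-I*√83/83)/9 - I*√21/3) + 1354 = ((1/(I*√83))² - 4*(-I*√83/83)/9 - I*√21/3) + 1354 = ((-I*√83/83)² - (-4)*I*√83/747 - I*√21/3) + 1354 = (-1/83 + 4*I*√83/747 - I*√21/3) + 1354 = (-1/83 - I*√21/3 + 4*I*√83/747) + 1354 = 112381/83 - I*√21/3 + 4*I*√83/747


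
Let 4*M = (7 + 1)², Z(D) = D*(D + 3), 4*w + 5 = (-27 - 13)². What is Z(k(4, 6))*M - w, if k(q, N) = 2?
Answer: -955/4 ≈ -238.75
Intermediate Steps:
w = 1595/4 (w = -5/4 + (-27 - 13)²/4 = -5/4 + (¼)*(-40)² = -5/4 + (¼)*1600 = -5/4 + 400 = 1595/4 ≈ 398.75)
Z(D) = D*(3 + D)
M = 16 (M = (7 + 1)²/4 = (¼)*8² = (¼)*64 = 16)
Z(k(4, 6))*M - w = (2*(3 + 2))*16 - 1*1595/4 = (2*5)*16 - 1595/4 = 10*16 - 1595/4 = 160 - 1595/4 = -955/4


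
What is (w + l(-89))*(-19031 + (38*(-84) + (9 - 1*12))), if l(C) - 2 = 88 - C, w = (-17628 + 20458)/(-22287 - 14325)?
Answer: -36399064567/9153 ≈ -3.9767e+6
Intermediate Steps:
w = -1415/18306 (w = 2830/(-36612) = 2830*(-1/36612) = -1415/18306 ≈ -0.077297)
l(C) = 90 - C (l(C) = 2 + (88 - C) = 90 - C)
(w + l(-89))*(-19031 + (38*(-84) + (9 - 1*12))) = (-1415/18306 + (90 - 1*(-89)))*(-19031 + (38*(-84) + (9 - 1*12))) = (-1415/18306 + (90 + 89))*(-19031 + (-3192 + (9 - 12))) = (-1415/18306 + 179)*(-19031 + (-3192 - 3)) = 3275359*(-19031 - 3195)/18306 = (3275359/18306)*(-22226) = -36399064567/9153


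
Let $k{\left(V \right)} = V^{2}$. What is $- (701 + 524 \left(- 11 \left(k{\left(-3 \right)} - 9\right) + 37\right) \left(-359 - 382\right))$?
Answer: $14365807$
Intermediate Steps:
$- (701 + 524 \left(- 11 \left(k{\left(-3 \right)} - 9\right) + 37\right) \left(-359 - 382\right)) = - (701 + 524 \left(- 11 \left(\left(-3\right)^{2} - 9\right) + 37\right) \left(-359 - 382\right)) = - (701 + 524 \left(- 11 \left(9 - 9\right) + 37\right) \left(-741\right)) = - (701 + 524 \left(\left(-11\right) 0 + 37\right) \left(-741\right)) = - (701 + 524 \left(0 + 37\right) \left(-741\right)) = - (701 + 524 \cdot 37 \left(-741\right)) = - (701 + 524 \left(-27417\right)) = - (701 - 14366508) = \left(-1\right) \left(-14365807\right) = 14365807$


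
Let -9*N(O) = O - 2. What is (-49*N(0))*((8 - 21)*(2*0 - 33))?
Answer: -14014/3 ≈ -4671.3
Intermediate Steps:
N(O) = 2/9 - O/9 (N(O) = -(O - 2)/9 = -(-2 + O)/9 = 2/9 - O/9)
(-49*N(0))*((8 - 21)*(2*0 - 33)) = (-49*(2/9 - 1/9*0))*((8 - 21)*(2*0 - 33)) = (-49*(2/9 + 0))*(-13*(0 - 33)) = (-49*2/9)*(-13*(-33)) = -98/9*429 = -14014/3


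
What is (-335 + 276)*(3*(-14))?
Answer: 2478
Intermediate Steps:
(-335 + 276)*(3*(-14)) = -59*(-42) = 2478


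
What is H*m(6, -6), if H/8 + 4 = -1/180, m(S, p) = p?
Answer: 2884/15 ≈ 192.27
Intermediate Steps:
H = -1442/45 (H = -32 + 8*(-1/180) = -32 - 2/45 = -1442/45 ≈ -32.044)
H*m(6, -6) = -1442/45*(-6) = 2884/15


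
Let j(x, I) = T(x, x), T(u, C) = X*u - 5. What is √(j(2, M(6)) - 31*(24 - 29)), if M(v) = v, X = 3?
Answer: 2*√39 ≈ 12.490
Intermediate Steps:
T(u, C) = -5 + 3*u (T(u, C) = 3*u - 5 = -5 + 3*u)
j(x, I) = -5 + 3*x
√(j(2, M(6)) - 31*(24 - 29)) = √((-5 + 3*2) - 31*(24 - 29)) = √((-5 + 6) - 31*(-5)) = √(1 + 155) = √156 = 2*√39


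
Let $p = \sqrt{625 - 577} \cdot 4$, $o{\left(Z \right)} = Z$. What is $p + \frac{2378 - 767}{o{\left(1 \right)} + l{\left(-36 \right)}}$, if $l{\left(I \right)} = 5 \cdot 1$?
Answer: $\frac{537}{2} + 16 \sqrt{3} \approx 296.21$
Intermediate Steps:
$l{\left(I \right)} = 5$
$p = 16 \sqrt{3}$ ($p = \sqrt{48} \cdot 4 = 4 \sqrt{3} \cdot 4 = 16 \sqrt{3} \approx 27.713$)
$p + \frac{2378 - 767}{o{\left(1 \right)} + l{\left(-36 \right)}} = 16 \sqrt{3} + \frac{2378 - 767}{1 + 5} = 16 \sqrt{3} + \frac{1611}{6} = 16 \sqrt{3} + 1611 \cdot \frac{1}{6} = 16 \sqrt{3} + \frac{537}{2} = \frac{537}{2} + 16 \sqrt{3}$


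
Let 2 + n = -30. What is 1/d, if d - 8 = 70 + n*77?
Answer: -1/2386 ≈ -0.00041911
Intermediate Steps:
n = -32 (n = -2 - 30 = -32)
d = -2386 (d = 8 + (70 - 32*77) = 8 + (70 - 2464) = 8 - 2394 = -2386)
1/d = 1/(-2386) = -1/2386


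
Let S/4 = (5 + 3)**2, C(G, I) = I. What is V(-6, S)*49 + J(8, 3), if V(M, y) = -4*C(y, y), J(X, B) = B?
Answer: -50173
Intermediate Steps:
S = 256 (S = 4*(5 + 3)**2 = 4*8**2 = 4*64 = 256)
V(M, y) = -4*y
V(-6, S)*49 + J(8, 3) = -4*256*49 + 3 = -1024*49 + 3 = -50176 + 3 = -50173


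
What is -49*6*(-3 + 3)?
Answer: 0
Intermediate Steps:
-49*6*(-3 + 3) = -49*6*0 = -49*0 = -1*0 = 0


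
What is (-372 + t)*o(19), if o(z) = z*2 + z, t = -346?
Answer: -40926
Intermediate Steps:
o(z) = 3*z (o(z) = 2*z + z = 3*z)
(-372 + t)*o(19) = (-372 - 346)*(3*19) = -718*57 = -40926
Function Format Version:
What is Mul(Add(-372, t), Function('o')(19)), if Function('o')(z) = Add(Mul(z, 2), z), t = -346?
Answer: -40926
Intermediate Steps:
Function('o')(z) = Mul(3, z) (Function('o')(z) = Add(Mul(2, z), z) = Mul(3, z))
Mul(Add(-372, t), Function('o')(19)) = Mul(Add(-372, -346), Mul(3, 19)) = Mul(-718, 57) = -40926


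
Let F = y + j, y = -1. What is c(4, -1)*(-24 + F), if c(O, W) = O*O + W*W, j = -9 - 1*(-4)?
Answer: -510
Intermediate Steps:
j = -5 (j = -9 + 4 = -5)
c(O, W) = O² + W²
F = -6 (F = -1 - 5 = -6)
c(4, -1)*(-24 + F) = (4² + (-1)²)*(-24 - 6) = (16 + 1)*(-30) = 17*(-30) = -510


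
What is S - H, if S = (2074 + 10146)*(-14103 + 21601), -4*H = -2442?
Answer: 183249899/2 ≈ 9.1625e+7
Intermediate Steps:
H = 1221/2 (H = -¼*(-2442) = 1221/2 ≈ 610.50)
S = 91625560 (S = 12220*7498 = 91625560)
S - H = 91625560 - 1*1221/2 = 91625560 - 1221/2 = 183249899/2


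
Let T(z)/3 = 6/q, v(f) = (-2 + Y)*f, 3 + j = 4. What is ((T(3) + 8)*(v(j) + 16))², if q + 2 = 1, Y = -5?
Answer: 8100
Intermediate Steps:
j = 1 (j = -3 + 4 = 1)
q = -1 (q = -2 + 1 = -1)
v(f) = -7*f (v(f) = (-2 - 5)*f = -7*f)
T(z) = -18 (T(z) = 3*(6/(-1)) = 3*(6*(-1)) = 3*(-6) = -18)
((T(3) + 8)*(v(j) + 16))² = ((-18 + 8)*(-7*1 + 16))² = (-10*(-7 + 16))² = (-10*9)² = (-90)² = 8100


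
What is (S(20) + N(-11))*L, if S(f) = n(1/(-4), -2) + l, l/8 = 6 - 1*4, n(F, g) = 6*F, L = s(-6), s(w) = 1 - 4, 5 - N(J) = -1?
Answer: -123/2 ≈ -61.500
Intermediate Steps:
N(J) = 6 (N(J) = 5 - 1*(-1) = 5 + 1 = 6)
s(w) = -3
L = -3
l = 16 (l = 8*(6 - 1*4) = 8*(6 - 4) = 8*2 = 16)
S(f) = 29/2 (S(f) = 6/(-4) + 16 = 6*(-¼) + 16 = -3/2 + 16 = 29/2)
(S(20) + N(-11))*L = (29/2 + 6)*(-3) = (41/2)*(-3) = -123/2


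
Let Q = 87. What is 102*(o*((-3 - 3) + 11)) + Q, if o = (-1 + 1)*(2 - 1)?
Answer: 87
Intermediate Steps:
o = 0 (o = 0*1 = 0)
102*(o*((-3 - 3) + 11)) + Q = 102*(0*((-3 - 3) + 11)) + 87 = 102*(0*(-6 + 11)) + 87 = 102*(0*5) + 87 = 102*0 + 87 = 0 + 87 = 87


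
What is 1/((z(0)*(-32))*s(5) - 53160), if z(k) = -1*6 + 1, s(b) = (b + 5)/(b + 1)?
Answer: -3/158680 ≈ -1.8906e-5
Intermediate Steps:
s(b) = (5 + b)/(1 + b)
z(k) = -5 (z(k) = -6 + 1 = -5)
1/((z(0)*(-32))*s(5) - 53160) = 1/((-5*(-32))*((5 + 5)/(1 + 5)) - 53160) = 1/(160*(10/6) - 53160) = 1/(160*((⅙)*10) - 53160) = 1/(160*(5/3) - 53160) = 1/(800/3 - 53160) = 1/(-158680/3) = -3/158680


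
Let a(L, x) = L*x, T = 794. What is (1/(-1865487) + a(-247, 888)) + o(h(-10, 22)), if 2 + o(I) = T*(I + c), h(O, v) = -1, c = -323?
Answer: -889079911279/1865487 ≈ -4.7659e+5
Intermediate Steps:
o(I) = -256464 + 794*I (o(I) = -2 + 794*(I - 323) = -2 + 794*(-323 + I) = -2 + (-256462 + 794*I) = -256464 + 794*I)
(1/(-1865487) + a(-247, 888)) + o(h(-10, 22)) = (1/(-1865487) - 247*888) + (-256464 + 794*(-1)) = (-1/1865487 - 219336) + (-256464 - 794) = -409168456633/1865487 - 257258 = -889079911279/1865487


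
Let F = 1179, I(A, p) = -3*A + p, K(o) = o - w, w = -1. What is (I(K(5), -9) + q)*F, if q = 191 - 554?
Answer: -459810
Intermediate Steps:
K(o) = 1 + o (K(o) = o - 1*(-1) = o + 1 = 1 + o)
I(A, p) = p - 3*A
q = -363
(I(K(5), -9) + q)*F = ((-9 - 3*(1 + 5)) - 363)*1179 = ((-9 - 3*6) - 363)*1179 = ((-9 - 18) - 363)*1179 = (-27 - 363)*1179 = -390*1179 = -459810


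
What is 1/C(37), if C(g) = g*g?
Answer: 1/1369 ≈ 0.00073046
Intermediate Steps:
C(g) = g²
1/C(37) = 1/(37²) = 1/1369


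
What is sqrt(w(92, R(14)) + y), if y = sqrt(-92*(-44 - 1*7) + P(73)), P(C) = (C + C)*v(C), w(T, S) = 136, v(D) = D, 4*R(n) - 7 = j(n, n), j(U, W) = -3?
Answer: sqrt(136 + 5*sqrt(614)) ≈ 16.121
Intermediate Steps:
R(n) = 1 (R(n) = 7/4 + (1/4)*(-3) = 7/4 - 3/4 = 1)
P(C) = 2*C**2 (P(C) = (C + C)*C = (2*C)*C = 2*C**2)
y = 5*sqrt(614) (y = sqrt(-92*(-44 - 1*7) + 2*73**2) = sqrt(-92*(-44 - 7) + 2*5329) = sqrt(-92*(-51) + 10658) = sqrt(4692 + 10658) = sqrt(15350) = 5*sqrt(614) ≈ 123.90)
sqrt(w(92, R(14)) + y) = sqrt(136 + 5*sqrt(614))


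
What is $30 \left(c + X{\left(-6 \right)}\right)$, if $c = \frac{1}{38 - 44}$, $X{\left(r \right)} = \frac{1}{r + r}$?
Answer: $- \frac{15}{2} \approx -7.5$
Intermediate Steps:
$X{\left(r \right)} = \frac{1}{2 r}$
$c = - \frac{1}{6}$ ($c = \frac{1}{-6} = - \frac{1}{6} \approx -0.16667$)
$30 \left(c + X{\left(-6 \right)}\right) = 30 \left(- \frac{1}{6} + \frac{1}{2 \left(-6\right)}\right) = 30 \left(- \frac{1}{6} + \frac{1}{2} \left(- \frac{1}{6}\right)\right) = 30 \left(- \frac{1}{6} - \frac{1}{12}\right) = 30 \left(- \frac{1}{4}\right) = - \frac{15}{2}$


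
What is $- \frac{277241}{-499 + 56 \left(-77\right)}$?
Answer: $\frac{277241}{4811} \approx 57.626$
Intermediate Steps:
$- \frac{277241}{-499 + 56 \left(-77\right)} = - \frac{277241}{-499 - 4312} = - \frac{277241}{-4811} = \left(-277241\right) \left(- \frac{1}{4811}\right) = \frac{277241}{4811}$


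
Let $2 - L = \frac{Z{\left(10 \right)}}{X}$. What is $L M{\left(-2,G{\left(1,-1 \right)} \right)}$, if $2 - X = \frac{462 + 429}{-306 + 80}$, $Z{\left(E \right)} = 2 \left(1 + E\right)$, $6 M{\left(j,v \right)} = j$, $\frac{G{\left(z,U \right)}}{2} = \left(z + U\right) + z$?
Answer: $\frac{762}{1343} \approx 0.56739$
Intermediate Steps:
$G{\left(z,U \right)} = 2 U + 4 z$ ($G{\left(z,U \right)} = 2 \left(\left(z + U\right) + z\right) = 2 \left(\left(U + z\right) + z\right) = 2 \left(U + 2 z\right) = 2 U + 4 z$)
$M{\left(j,v \right)} = \frac{j}{6}$
$Z{\left(E \right)} = 2 + 2 E$
$X = \frac{1343}{226}$ ($X = 2 - \frac{462 + 429}{-306 + 80} = 2 - \frac{891}{-226} = 2 - 891 \left(- \frac{1}{226}\right) = 2 - - \frac{891}{226} = 2 + \frac{891}{226} = \frac{1343}{226} \approx 5.9425$)
$L = - \frac{2286}{1343}$ ($L = 2 - \frac{2 + 2 \cdot 10}{\frac{1343}{226}} = 2 - \left(2 + 20\right) \frac{226}{1343} = 2 - 22 \cdot \frac{226}{1343} = 2 - \frac{4972}{1343} = - \frac{2286}{1343} \approx -1.7022$)
$L M{\left(-2,G{\left(1,-1 \right)} \right)} = - \frac{2286 \cdot \frac{1}{6} \left(-2\right)}{1343} = \left(- \frac{2286}{1343}\right) \left(- \frac{1}{3}\right) = \frac{762}{1343}$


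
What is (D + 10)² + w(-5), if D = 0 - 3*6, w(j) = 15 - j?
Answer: 84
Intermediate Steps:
D = -18 (D = 0 - 18 = -18)
(D + 10)² + w(-5) = (-18 + 10)² + (15 - 1*(-5)) = (-8)² + (15 + 5) = 64 + 20 = 84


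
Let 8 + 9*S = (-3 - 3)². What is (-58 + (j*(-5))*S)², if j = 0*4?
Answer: 3364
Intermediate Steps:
j = 0
S = 28/9 (S = -8/9 + (-3 - 3)²/9 = -8/9 + (⅑)*(-6)² = -8/9 + (⅑)*36 = -8/9 + 4 = 28/9 ≈ 3.1111)
(-58 + (j*(-5))*S)² = (-58 + (0*(-5))*(28/9))² = (-58 + 0*(28/9))² = (-58 + 0)² = (-58)² = 3364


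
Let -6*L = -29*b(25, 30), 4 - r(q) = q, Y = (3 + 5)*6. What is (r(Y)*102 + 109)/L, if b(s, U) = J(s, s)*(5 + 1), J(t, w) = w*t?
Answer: -151/625 ≈ -0.24160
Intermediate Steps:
Y = 48 (Y = 8*6 = 48)
r(q) = 4 - q
J(t, w) = t*w
b(s, U) = 6*s² (b(s, U) = (s*s)*(5 + 1) = s²*6 = 6*s²)
L = 18125 (L = -(-29)*6*25²/6 = -(-29)*6*625/6 = -(-29)*3750/6 = -⅙*(-108750) = 18125)
(r(Y)*102 + 109)/L = ((4 - 1*48)*102 + 109)/18125 = ((4 - 48)*102 + 109)*(1/18125) = (-44*102 + 109)*(1/18125) = (-4488 + 109)*(1/18125) = -4379*1/18125 = -151/625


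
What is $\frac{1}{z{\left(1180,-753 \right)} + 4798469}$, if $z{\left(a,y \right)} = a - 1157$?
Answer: $\frac{1}{4798492} \approx 2.084 \cdot 10^{-7}$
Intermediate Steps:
$z{\left(a,y \right)} = -1157 + a$
$\frac{1}{z{\left(1180,-753 \right)} + 4798469} = \frac{1}{\left(-1157 + 1180\right) + 4798469} = \frac{1}{23 + 4798469} = \frac{1}{4798492}$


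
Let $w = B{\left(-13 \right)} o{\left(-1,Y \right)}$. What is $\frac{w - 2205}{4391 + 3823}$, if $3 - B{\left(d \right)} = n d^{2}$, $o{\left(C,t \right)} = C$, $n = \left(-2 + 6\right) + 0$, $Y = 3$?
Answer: $- \frac{766}{4107} \approx -0.18651$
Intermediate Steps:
$n = 4$ ($n = 4 + 0 = 4$)
$B{\left(d \right)} = 3 - 4 d^{2}$
$w = 673$ ($w = \left(3 - 4 \left(-13\right)^{2}\right) \left(-1\right) = \left(3 - 676\right) \left(-1\right) = \left(-673\right) \left(-1\right) = 673$)
$\frac{w - 2205}{4391 + 3823} = \frac{673 - 2205}{4391 + 3823} = - \frac{1532}{8214} = \left(-1532\right) \frac{1}{8214} = - \frac{766}{4107}$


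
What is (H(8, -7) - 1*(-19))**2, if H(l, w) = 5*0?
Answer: 361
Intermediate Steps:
H(l, w) = 0
(H(8, -7) - 1*(-19))**2 = (0 - 1*(-19))**2 = (0 + 19)**2 = 19**2 = 361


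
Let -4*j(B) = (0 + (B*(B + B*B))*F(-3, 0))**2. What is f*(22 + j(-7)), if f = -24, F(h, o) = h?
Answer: 4667016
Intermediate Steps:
j(B) = -9*B**2*(B + B**2)**2/4 (j(B) = -(0 + (B*(B + B*B))*(-3))**2/4 = -(0 + (B*(B + B**2))*(-3))**2/4 = -(0 - 3*B*(B + B**2))**2/4 = -9*B**2*(B + B**2)**2/4)
f*(22 + j(-7)) = -24*(22 - 9/4*(-7)**4*(1 - 7)**2) = -24*(22 - 9/4*2401*(-6)**2) = -24*(22 - 9/4*2401*36) = -24*(22 - 194481) = -24*(-194459) = 4667016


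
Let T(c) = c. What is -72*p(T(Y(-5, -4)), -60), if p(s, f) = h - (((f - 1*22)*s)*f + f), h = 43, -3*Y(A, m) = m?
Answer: 464904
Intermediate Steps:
Y(A, m) = -m/3
p(s, f) = 43 - f - f*s*(-22 + f) (p(s, f) = 43 - (((f - 1*22)*s)*f + f) = 43 - (((f - 22)*s)*f + f) = 43 - (((-22 + f)*s)*f + f) = 43 - ((s*(-22 + f))*f + f) = 43 - (f*s*(-22 + f) + f) = 43 - (f + f*s*(-22 + f)) = 43 + (-f - f*s*(-22 + f)) = 43 - f - f*s*(-22 + f))
-72*p(T(Y(-5, -4)), -60) = -72*(43 - 1*(-60) - 1*(-1/3*(-4))*(-60)**2 + 22*(-60)*(-1/3*(-4))) = -72*(43 + 60 - 1*4/3*3600 + 22*(-60)*(4/3)) = -72*(43 + 60 - 4800 - 1760) = -72*(-6457) = 464904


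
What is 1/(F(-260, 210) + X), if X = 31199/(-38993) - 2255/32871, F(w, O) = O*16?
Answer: 1281738903/4305529242536 ≈ 0.00029770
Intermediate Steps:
F(w, O) = 16*O
X = -1113471544/1281738903 (X = 31199*(-1/38993) - 2255*1/32871 = -31199/38993 - 2255/32871 = -1113471544/1281738903 ≈ -0.86872)
1/(F(-260, 210) + X) = 1/(16*210 - 1113471544/1281738903) = 1/(3360 - 1113471544/1281738903) = 1/(4305529242536/1281738903) = 1281738903/4305529242536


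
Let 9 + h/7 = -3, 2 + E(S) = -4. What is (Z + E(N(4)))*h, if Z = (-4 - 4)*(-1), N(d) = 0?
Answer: -168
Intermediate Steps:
E(S) = -6 (E(S) = -2 - 4 = -6)
h = -84 (h = -63 + 7*(-3) = -63 - 21 = -84)
Z = 8 (Z = -8*(-1) = 8)
(Z + E(N(4)))*h = (8 - 6)*(-84) = 2*(-84) = -168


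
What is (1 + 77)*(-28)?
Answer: -2184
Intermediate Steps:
(1 + 77)*(-28) = 78*(-28) = -2184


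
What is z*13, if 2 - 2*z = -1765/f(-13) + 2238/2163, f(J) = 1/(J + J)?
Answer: -215058961/721 ≈ -2.9828e+5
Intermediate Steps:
f(J) = 1/(2*J)
z = -16542997/721 (z = 1 - (-1765/((½)/(-13)) + 2238/2163)/2 = 1 - (-1765/((½)*(-1/13)) + 2238*(1/2163))/2 = 1 - (-1765/(-1/26) + 746/721)/2 = 1 - (-1765*(-26) + 746/721)/2 = 1 - (45890 + 746/721)/2 = 1 - ½*33087436/721 = 1 - 16543718/721 = -16542997/721 ≈ -22945.)
z*13 = -16542997/721*13 = -215058961/721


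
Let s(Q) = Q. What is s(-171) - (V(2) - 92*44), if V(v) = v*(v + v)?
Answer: 3869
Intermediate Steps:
V(v) = 2*v² (V(v) = v*(2*v) = 2*v²)
s(-171) - (V(2) - 92*44) = -171 - (2*2² - 92*44) = -171 - (2*4 - 4048) = -171 - (8 - 4048) = -171 - 1*(-4040) = -171 + 4040 = 3869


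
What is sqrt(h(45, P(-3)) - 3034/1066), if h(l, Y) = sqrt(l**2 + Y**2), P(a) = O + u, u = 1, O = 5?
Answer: sqrt(-481 + 507*sqrt(229))/13 ≈ 6.5232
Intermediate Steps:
P(a) = 6 (P(a) = 5 + 1 = 6)
h(l, Y) = sqrt(Y**2 + l**2)
sqrt(h(45, P(-3)) - 3034/1066) = sqrt(sqrt(6**2 + 45**2) - 3034/1066) = sqrt(sqrt(36 + 2025) - 3034*1/1066) = sqrt(sqrt(2061) - 37/13) = sqrt(3*sqrt(229) - 37/13) = sqrt(-37/13 + 3*sqrt(229))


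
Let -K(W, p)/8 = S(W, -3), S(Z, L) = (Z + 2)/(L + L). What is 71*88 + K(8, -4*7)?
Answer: 18784/3 ≈ 6261.3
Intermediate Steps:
S(Z, L) = (2 + Z)/(2*L) (S(Z, L) = (2 + Z)/((2*L)) = (2 + Z)*(1/(2*L)) = (2 + Z)/(2*L))
K(W, p) = 8/3 + 4*W/3 (K(W, p) = -4*(2 + W)/(-3) = -4*(-1)*(2 + W)/3 = -8*(-1/3 - W/6) = 8/3 + 4*W/3)
71*88 + K(8, -4*7) = 71*88 + (8/3 + (4/3)*8) = 6248 + (8/3 + 32/3) = 6248 + 40/3 = 18784/3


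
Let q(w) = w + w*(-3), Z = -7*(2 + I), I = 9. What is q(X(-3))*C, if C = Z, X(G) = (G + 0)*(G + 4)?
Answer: -462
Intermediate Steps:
Z = -77 (Z = -7*(2 + 9) = -7*11 = -77)
X(G) = G*(4 + G)
q(w) = -2*w (q(w) = w - 3*w = -2*w)
C = -77
q(X(-3))*C = -(-6)*(4 - 3)*(-77) = -(-6)*(-77) = -2*(-3)*(-77) = 6*(-77) = -462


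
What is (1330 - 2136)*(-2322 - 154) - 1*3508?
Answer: 1992148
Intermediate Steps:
(1330 - 2136)*(-2322 - 154) - 1*3508 = -806*(-2476) - 3508 = 1995656 - 3508 = 1992148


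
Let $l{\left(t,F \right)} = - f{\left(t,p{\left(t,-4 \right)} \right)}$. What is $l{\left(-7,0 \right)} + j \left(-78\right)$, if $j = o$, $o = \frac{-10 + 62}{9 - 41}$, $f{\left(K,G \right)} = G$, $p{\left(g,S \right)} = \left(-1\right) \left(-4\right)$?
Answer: $\frac{491}{4} \approx 122.75$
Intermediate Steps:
$p{\left(g,S \right)} = 4$
$l{\left(t,F \right)} = -4$ ($l{\left(t,F \right)} = \left(-1\right) 4 = -4$)
$o = - \frac{13}{8}$ ($o = \frac{52}{-32} = 52 \left(- \frac{1}{32}\right) = - \frac{13}{8} \approx -1.625$)
$j = - \frac{13}{8} \approx -1.625$
$l{\left(-7,0 \right)} + j \left(-78\right) = -4 - - \frac{507}{4} = -4 + \frac{507}{4} = \frac{491}{4}$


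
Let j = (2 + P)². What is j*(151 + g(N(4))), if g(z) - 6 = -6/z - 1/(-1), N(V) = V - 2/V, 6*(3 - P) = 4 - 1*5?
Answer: 525667/126 ≈ 4172.0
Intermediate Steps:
P = 19/6 (P = 3 - (4 - 1*5)/6 = 3 - (4 - 5)/6 = 3 - ⅙*(-1) = 3 + ⅙ = 19/6 ≈ 3.1667)
j = 961/36 (j = (2 + 19/6)² = (31/6)² = 961/36 ≈ 26.694)
g(z) = 7 - 6/z (g(z) = 6 + (-6/z - 1/(-1)) = 6 + (-6/z - 1*(-1)) = 6 + (-6/z + 1) = 6 + (1 - 6/z) = 7 - 6/z)
j*(151 + g(N(4))) = 961*(151 + (7 - 6/(4 - 2/4)))/36 = 961*(151 + (7 - 6/(4 - 2*¼)))/36 = 961*(151 + (7 - 6/(4 - ½)))/36 = 961*(151 + (7 - 6/7/2))/36 = 961*(151 + (7 - 6*2/7))/36 = 961*(151 + (7 - 12/7))/36 = 961*(151 + 37/7)/36 = (961/36)*(1094/7) = 525667/126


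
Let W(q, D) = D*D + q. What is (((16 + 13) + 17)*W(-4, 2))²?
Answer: 0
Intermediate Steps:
W(q, D) = q + D² (W(q, D) = D² + q = q + D²)
(((16 + 13) + 17)*W(-4, 2))² = (((16 + 13) + 17)*(-4 + 2²))² = ((29 + 17)*(-4 + 4))² = (46*0)² = 0² = 0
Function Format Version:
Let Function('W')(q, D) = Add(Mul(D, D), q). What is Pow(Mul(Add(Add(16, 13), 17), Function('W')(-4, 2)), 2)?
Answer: 0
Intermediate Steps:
Function('W')(q, D) = Add(q, Pow(D, 2)) (Function('W')(q, D) = Add(Pow(D, 2), q) = Add(q, Pow(D, 2)))
Pow(Mul(Add(Add(16, 13), 17), Function('W')(-4, 2)), 2) = Pow(Mul(Add(Add(16, 13), 17), Add(-4, Pow(2, 2))), 2) = Pow(Mul(Add(29, 17), Add(-4, 4)), 2) = Pow(Mul(46, 0), 2) = Pow(0, 2) = 0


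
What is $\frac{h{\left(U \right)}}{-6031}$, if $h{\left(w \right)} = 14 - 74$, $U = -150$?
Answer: $\frac{60}{6031} \approx 0.0099486$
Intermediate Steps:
$h{\left(w \right)} = -60$
$\frac{h{\left(U \right)}}{-6031} = - \frac{60}{-6031} = \left(-60\right) \left(- \frac{1}{6031}\right) = \frac{60}{6031}$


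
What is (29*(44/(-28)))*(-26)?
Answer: 8294/7 ≈ 1184.9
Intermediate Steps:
(29*(44/(-28)))*(-26) = (29*(44*(-1/28)))*(-26) = (29*(-11/7))*(-26) = -319/7*(-26) = 8294/7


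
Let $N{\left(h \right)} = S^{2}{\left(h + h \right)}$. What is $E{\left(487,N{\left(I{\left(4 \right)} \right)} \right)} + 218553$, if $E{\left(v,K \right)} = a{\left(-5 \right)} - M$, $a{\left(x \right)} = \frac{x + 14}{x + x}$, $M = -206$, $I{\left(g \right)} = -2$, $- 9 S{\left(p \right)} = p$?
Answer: $\frac{2187581}{10} \approx 2.1876 \cdot 10^{5}$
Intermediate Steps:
$S{\left(p \right)} = - \frac{p}{9}$
$a{\left(x \right)} = \frac{14 + x}{2 x}$
$N{\left(h \right)} = \frac{4 h^{2}}{81}$ ($N{\left(h \right)} = \left(- \frac{h + h}{9}\right)^{2} = \left(- \frac{2 h}{9}\right)^{2} = \frac{4 h^{2}}{81}$)
$E{\left(v,K \right)} = \frac{2051}{10}$ ($E{\left(v,K \right)} = \frac{14 - 5}{2 \left(-5\right)} - -206 = \frac{1}{2} \left(- \frac{1}{5}\right) 9 + 206 = - \frac{9}{10} + 206 = \frac{2051}{10}$)
$E{\left(487,N{\left(I{\left(4 \right)} \right)} \right)} + 218553 = \frac{2051}{10} + 218553 = \frac{2187581}{10}$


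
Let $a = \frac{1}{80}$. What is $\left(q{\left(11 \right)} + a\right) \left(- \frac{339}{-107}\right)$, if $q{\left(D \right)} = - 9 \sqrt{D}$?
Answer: $\frac{339}{8560} - \frac{3051 \sqrt{11}}{107} \approx -94.531$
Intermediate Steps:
$a = \frac{1}{80} \approx 0.0125$
$\left(q{\left(11 \right)} + a\right) \left(- \frac{339}{-107}\right) = \left(- 9 \sqrt{11} + \frac{1}{80}\right) \left(- \frac{339}{-107}\right) = \left(\frac{1}{80} - 9 \sqrt{11}\right) \left(\left(-339\right) \left(- \frac{1}{107}\right)\right) = \left(\frac{1}{80} - 9 \sqrt{11}\right) \frac{339}{107} = \frac{339}{8560} - \frac{3051 \sqrt{11}}{107}$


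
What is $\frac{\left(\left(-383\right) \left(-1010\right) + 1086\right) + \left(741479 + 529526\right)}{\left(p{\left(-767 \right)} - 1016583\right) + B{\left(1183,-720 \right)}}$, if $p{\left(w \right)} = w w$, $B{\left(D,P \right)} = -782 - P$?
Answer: $- \frac{1658921}{428356} \approx -3.8728$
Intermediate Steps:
$p{\left(w \right)} = w^{2}$
$\frac{\left(\left(-383\right) \left(-1010\right) + 1086\right) + \left(741479 + 529526\right)}{\left(p{\left(-767 \right)} - 1016583\right) + B{\left(1183,-720 \right)}} = \frac{\left(\left(-383\right) \left(-1010\right) + 1086\right) + \left(741479 + 529526\right)}{\left(\left(-767\right)^{2} - 1016583\right) - 62} = \frac{\left(386830 + 1086\right) + 1271005}{\left(588289 - 1016583\right) + \left(-782 + 720\right)} = \frac{387916 + 1271005}{-428294 - 62} = \frac{1658921}{-428356} = 1658921 \left(- \frac{1}{428356}\right) = - \frac{1658921}{428356}$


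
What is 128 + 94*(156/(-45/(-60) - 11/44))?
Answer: 29456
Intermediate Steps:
128 + 94*(156/(-45/(-60) - 11/44)) = 128 + 94*(156/(-45*(-1/60) - 11*1/44)) = 128 + 94*(156/(¾ - ¼)) = 128 + 94*(156/(½)) = 128 + 94*(156*2) = 128 + 94*312 = 128 + 29328 = 29456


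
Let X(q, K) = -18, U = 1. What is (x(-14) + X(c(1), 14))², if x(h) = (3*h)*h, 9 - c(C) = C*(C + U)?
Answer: 324900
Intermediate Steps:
c(C) = 9 - C*(1 + C) (c(C) = 9 - C*(C + 1) = 9 - C*(1 + C))
x(h) = 3*h²
(x(-14) + X(c(1), 14))² = (3*(-14)² - 18)² = (3*196 - 18)² = (588 - 18)² = 570² = 324900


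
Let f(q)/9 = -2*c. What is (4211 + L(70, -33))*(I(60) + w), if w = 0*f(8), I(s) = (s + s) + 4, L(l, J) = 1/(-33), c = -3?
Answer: 17231288/33 ≈ 5.2216e+5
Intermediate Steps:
L(l, J) = -1/33
I(s) = 4 + 2*s (I(s) = 2*s + 4 = 4 + 2*s)
f(q) = 54 (f(q) = 9*(-2*(-3)) = 9*6 = 54)
w = 0 (w = 0*54 = 0)
(4211 + L(70, -33))*(I(60) + w) = (4211 - 1/33)*((4 + 2*60) + 0) = 138962*((4 + 120) + 0)/33 = 138962*(124 + 0)/33 = (138962/33)*124 = 17231288/33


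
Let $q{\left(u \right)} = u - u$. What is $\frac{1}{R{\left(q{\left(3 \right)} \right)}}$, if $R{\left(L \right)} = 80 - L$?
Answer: $\frac{1}{80} \approx 0.0125$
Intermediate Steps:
$q{\left(u \right)} = 0$
$\frac{1}{R{\left(q{\left(3 \right)} \right)}} = \frac{1}{80 - 0} = \frac{1}{80 + 0} = \frac{1}{80}$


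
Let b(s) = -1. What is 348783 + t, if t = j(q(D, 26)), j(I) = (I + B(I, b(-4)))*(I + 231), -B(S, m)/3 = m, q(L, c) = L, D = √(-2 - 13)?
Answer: 349461 + 234*I*√15 ≈ 3.4946e+5 + 906.28*I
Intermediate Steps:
D = I*√15 (D = √(-15) = I*√15 ≈ 3.873*I)
B(S, m) = -3*m
j(I) = (3 + I)*(231 + I) (j(I) = (I - 3*(-1))*(I + 231) = (I + 3)*(231 + I) = (3 + I)*(231 + I))
t = 678 + 234*I*√15 (t = 693 + (I*√15)² + 234*(I*√15) = 693 - 15 + 234*I*√15 = 678 + 234*I*√15 ≈ 678.0 + 906.28*I)
348783 + t = 348783 + (678 + 234*I*√15) = 349461 + 234*I*√15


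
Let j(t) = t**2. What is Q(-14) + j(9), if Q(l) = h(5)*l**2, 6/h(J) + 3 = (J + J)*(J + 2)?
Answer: 6603/67 ≈ 98.552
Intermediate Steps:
h(J) = 6/(-3 + 2*J*(2 + J)) (h(J) = 6/(-3 + (J + J)*(J + 2)) = 6/(-3 + (2*J)*(2 + J)) = 6/(-3 + 2*J*(2 + J)))
Q(l) = 6*l**2/67 (Q(l) = (6/(-3 + 2*5**2 + 4*5))*l**2 = (6/(-3 + 2*25 + 20))*l**2 = (6/(-3 + 50 + 20))*l**2 = (6/67)*l**2 = (6*(1/67))*l**2 = 6*l**2/67)
Q(-14) + j(9) = (6/67)*(-14)**2 + 9**2 = (6/67)*196 + 81 = 1176/67 + 81 = 6603/67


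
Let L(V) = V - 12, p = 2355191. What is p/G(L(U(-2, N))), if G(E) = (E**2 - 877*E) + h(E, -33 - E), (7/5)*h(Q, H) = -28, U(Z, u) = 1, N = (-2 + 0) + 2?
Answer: 2355191/9748 ≈ 241.61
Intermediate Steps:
N = 0 (N = -2 + 2 = 0)
h(Q, H) = -20 (h(Q, H) = (5/7)*(-28) = -20)
L(V) = -12 + V
G(E) = -20 + E**2 - 877*E (G(E) = (E**2 - 877*E) - 20 = -20 + E**2 - 877*E)
p/G(L(U(-2, N))) = 2355191/(-20 + (-12 + 1)**2 - 877*(-12 + 1)) = 2355191/(-20 + (-11)**2 - 877*(-11)) = 2355191/(-20 + 121 + 9647) = 2355191/9748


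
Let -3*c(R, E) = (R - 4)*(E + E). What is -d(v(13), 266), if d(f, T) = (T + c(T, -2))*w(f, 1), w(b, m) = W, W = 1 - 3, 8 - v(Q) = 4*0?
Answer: 3692/3 ≈ 1230.7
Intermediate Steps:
c(R, E) = -2*E*(-4 + R)/3 (c(R, E) = -(R - 4)*(E + E)/3 = -(-4 + R)*2*E/3 = -2*E*(-4 + R)/3)
v(Q) = 8 (v(Q) = 8 - 4*0 = 8 - 1*0 = 8 + 0 = 8)
W = -2
w(b, m) = -2
d(f, T) = 32/3 - 14*T/3 (d(f, T) = (T + (⅔)*(-2)*(4 - T))*(-2) = (T + (-16/3 + 4*T/3))*(-2) = (-16/3 + 7*T/3)*(-2) = 32/3 - 14*T/3)
-d(v(13), 266) = -(32/3 - 14/3*266) = -(32/3 - 3724/3) = -1*(-3692/3) = 3692/3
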